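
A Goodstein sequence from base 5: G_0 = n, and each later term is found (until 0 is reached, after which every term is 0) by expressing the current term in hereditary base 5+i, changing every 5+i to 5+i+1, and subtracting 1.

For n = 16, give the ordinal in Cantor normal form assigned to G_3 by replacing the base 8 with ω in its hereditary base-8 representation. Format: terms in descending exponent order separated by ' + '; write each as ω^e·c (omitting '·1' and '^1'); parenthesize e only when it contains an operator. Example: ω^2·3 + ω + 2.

base 5: 16 = 3·5 + 1; at 6: 3·6 + 1 = 19; next = 18
base 6: 18 = 3·6; at 7: 3·7 = 21; next = 20
base 7: 20 = 2·7 + 6; at 8: 2·8 + 6 = 22; next = 21
base 8: 21 = 2·8 + 5; at 9: 2·9 + 5 = 23; next = 22

ω·2 + 5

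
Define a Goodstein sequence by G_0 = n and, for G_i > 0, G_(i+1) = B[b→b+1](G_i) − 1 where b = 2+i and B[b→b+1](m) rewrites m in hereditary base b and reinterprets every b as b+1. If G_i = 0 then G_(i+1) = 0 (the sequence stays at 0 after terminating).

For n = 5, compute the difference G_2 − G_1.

G_0 = 5. HB_2(5) = 2^2 + 1. Bump = 28. G_1 = 27.
G_1 = 27. HB_3(27) = 3^3. Bump = 256. G_2 = 255.

228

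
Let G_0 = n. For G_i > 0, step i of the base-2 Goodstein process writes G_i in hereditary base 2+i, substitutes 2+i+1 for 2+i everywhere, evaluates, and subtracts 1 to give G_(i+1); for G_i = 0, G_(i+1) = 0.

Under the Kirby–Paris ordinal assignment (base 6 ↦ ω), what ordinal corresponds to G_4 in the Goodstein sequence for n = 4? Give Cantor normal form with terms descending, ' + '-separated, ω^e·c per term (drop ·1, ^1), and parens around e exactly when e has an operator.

4 —HB2→ 2^2 —bump→ 3^3 = 27 —(−1)→ 26
26 —HB3→ 2·3^2 + 2·3 + 2 —bump→ 2·4^2 + 2·4 + 2 = 42 —(−1)→ 41
41 —HB4→ 2·4^2 + 2·4 + 1 —bump→ 2·5^2 + 2·5 + 1 = 61 —(−1)→ 60
60 —HB5→ 2·5^2 + 2·5 —bump→ 2·6^2 + 2·6 = 84 —(−1)→ 83
83 —HB6→ 2·6^2 + 6 + 5 —bump→ 2·7^2 + 7 + 5 = 110 —(−1)→ 109

ω^2·2 + ω + 5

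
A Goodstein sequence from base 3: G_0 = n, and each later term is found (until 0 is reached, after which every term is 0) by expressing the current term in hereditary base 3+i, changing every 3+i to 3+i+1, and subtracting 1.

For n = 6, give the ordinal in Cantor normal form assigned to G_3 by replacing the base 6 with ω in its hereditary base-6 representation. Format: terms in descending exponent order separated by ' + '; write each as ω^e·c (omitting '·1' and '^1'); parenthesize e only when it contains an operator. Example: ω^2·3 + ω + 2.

base 3: 6 = 2·3; at 4: 2·4 = 8; next = 7
base 4: 7 = 4 + 3; at 5: 5 + 3 = 8; next = 7
base 5: 7 = 5 + 2; at 6: 6 + 2 = 8; next = 7
base 6: 7 = 6 + 1; at 7: 7 + 1 = 8; next = 7

ω + 1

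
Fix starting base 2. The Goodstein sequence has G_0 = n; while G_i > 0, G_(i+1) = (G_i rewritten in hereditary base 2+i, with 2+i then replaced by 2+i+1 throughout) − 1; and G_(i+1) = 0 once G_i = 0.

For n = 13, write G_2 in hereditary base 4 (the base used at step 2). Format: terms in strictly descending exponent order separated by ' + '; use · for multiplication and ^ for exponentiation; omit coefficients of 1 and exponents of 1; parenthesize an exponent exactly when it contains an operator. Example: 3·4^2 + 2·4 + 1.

4^(4 + 1) + 3·4^3 + 3·4^2 + 3·4 + 3

i=0: 13 = 2^(2 + 1) + 2^2 + 1 (b=2); 2→3: 3^(3 + 1) + 3^3 + 1 = 109; 109−1 = 108
i=1: 108 = 3^(3 + 1) + 3^3 (b=3); 3→4: 4^(4 + 1) + 4^4 = 1280; 1280−1 = 1279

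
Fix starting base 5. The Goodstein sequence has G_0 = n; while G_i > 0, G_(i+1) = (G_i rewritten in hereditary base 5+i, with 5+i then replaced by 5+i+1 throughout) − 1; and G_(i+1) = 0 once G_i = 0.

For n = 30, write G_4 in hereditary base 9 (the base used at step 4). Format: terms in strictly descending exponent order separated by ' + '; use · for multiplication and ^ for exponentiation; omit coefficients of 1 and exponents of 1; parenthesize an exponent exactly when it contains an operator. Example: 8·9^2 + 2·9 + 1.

9^2 + 2

i=0: 30 = 5^2 + 5 (b=5); 5→6: 6^2 + 6 = 42; 42−1 = 41
i=1: 41 = 6^2 + 5 (b=6); 6→7: 7^2 + 5 = 54; 54−1 = 53
i=2: 53 = 7^2 + 4 (b=7); 7→8: 8^2 + 4 = 68; 68−1 = 67
i=3: 67 = 8^2 + 3 (b=8); 8→9: 9^2 + 3 = 84; 84−1 = 83
i=4: 83 = 9^2 + 2 (b=9); 9→10: 10^2 + 2 = 102; 102−1 = 101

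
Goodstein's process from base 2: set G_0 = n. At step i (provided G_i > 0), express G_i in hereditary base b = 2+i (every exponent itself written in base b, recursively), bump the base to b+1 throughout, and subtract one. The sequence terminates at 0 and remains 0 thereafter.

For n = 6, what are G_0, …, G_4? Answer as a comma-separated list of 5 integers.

i=0: 6 = 2^2 + 2 (b=2); 2→3: 3^3 + 3 = 30; 30−1 = 29
i=1: 29 = 3^3 + 2 (b=3); 3→4: 4^4 + 2 = 258; 258−1 = 257
i=2: 257 = 4^4 + 1 (b=4); 4→5: 5^5 + 1 = 3126; 3126−1 = 3125
i=3: 3125 = 5^5 (b=5); 5→6: 6^6 = 46656; 46656−1 = 46655

6, 29, 257, 3125, 46655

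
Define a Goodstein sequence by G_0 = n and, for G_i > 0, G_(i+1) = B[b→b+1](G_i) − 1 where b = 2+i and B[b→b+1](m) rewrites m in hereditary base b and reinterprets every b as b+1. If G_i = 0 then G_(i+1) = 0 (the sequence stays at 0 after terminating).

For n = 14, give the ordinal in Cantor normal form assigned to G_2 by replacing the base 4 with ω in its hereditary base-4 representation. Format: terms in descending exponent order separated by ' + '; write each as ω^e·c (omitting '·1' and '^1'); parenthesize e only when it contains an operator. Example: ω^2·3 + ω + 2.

ω^(ω + 1) + ω^ω + 1

(0) 14|_2 = 2^(2 + 1) + 2^2 + 2 ↦ 3^(3 + 1) + 3^3 + 3|_3 = 111 ⇒ 110
(1) 110|_3 = 3^(3 + 1) + 3^3 + 2 ↦ 4^(4 + 1) + 4^4 + 2|_4 = 1282 ⇒ 1281
(2) 1281|_4 = 4^(4 + 1) + 4^4 + 1 ↦ 5^(5 + 1) + 5^5 + 1|_5 = 18751 ⇒ 18750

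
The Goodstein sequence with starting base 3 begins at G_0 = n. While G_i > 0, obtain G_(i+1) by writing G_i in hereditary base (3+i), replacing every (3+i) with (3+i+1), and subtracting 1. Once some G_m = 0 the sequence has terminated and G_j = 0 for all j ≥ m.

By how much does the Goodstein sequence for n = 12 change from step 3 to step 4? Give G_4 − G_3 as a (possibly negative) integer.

G_0=12  [base 3] 3^2 + 3  →[3↦4]→  4^2 + 4 = 20  −1 ⇒ G_1=19
G_1=19  [base 4] 4^2 + 3  →[4↦5]→  5^2 + 3 = 28  −1 ⇒ G_2=27
G_2=27  [base 5] 5^2 + 2  →[5↦6]→  6^2 + 2 = 38  −1 ⇒ G_3=37
G_3=37  [base 6] 6^2 + 1  →[6↦7]→  7^2 + 1 = 50  −1 ⇒ G_4=49

12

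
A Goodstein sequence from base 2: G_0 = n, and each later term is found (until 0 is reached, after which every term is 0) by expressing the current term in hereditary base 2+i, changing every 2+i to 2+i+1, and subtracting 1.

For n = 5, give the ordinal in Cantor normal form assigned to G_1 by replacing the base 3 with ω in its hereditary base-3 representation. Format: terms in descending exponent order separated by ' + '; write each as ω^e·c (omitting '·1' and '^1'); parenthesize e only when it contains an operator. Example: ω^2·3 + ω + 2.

ω^ω

step 0: 5 = 2^2 + 1; sub 3 for 2: 3^3 + 1; = 28; G_1 = 28−1 = 27
step 1: 27 = 3^3; sub 4 for 3: 4^4; = 256; G_2 = 256−1 = 255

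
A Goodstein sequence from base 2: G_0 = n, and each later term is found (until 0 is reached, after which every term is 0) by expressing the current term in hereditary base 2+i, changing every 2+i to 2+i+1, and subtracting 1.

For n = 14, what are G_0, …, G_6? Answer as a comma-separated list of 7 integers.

14, 110, 1281, 18750, 326591, 5862840, 134404971

(0) 14|_2 = 2^(2 + 1) + 2^2 + 2 ↦ 3^(3 + 1) + 3^3 + 3|_3 = 111 ⇒ 110
(1) 110|_3 = 3^(3 + 1) + 3^3 + 2 ↦ 4^(4 + 1) + 4^4 + 2|_4 = 1282 ⇒ 1281
(2) 1281|_4 = 4^(4 + 1) + 4^4 + 1 ↦ 5^(5 + 1) + 5^5 + 1|_5 = 18751 ⇒ 18750
(3) 18750|_5 = 5^(5 + 1) + 5^5 ↦ 6^(6 + 1) + 6^6|_6 = 326592 ⇒ 326591
(4) 326591|_6 = 6^(6 + 1) + 5·6^5 + 5·6^4 + 5·6^3 + 5·6^2 + 5·6 + 5 ↦ 7^(7 + 1) + 5·7^5 + 5·7^4 + 5·7^3 + 5·7^2 + 5·7 + 5|_7 = 5862841 ⇒ 5862840
(5) 5862840|_7 = 7^(7 + 1) + 5·7^5 + 5·7^4 + 5·7^3 + 5·7^2 + 5·7 + 4 ↦ 8^(8 + 1) + 5·8^5 + 5·8^4 + 5·8^3 + 5·8^2 + 5·8 + 4|_8 = 134404972 ⇒ 134404971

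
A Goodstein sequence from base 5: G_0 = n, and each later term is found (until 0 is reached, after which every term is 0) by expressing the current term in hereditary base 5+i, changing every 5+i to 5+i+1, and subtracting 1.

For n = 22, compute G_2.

[0] 22 ≡ 4·5 + 2 (base 5). Lift 6: 26. −1: 25.
[1] 25 ≡ 4·6 + 1 (base 6). Lift 7: 29. −1: 28.
[2] 28 ≡ 4·7 (base 7). Lift 8: 32. −1: 31.

28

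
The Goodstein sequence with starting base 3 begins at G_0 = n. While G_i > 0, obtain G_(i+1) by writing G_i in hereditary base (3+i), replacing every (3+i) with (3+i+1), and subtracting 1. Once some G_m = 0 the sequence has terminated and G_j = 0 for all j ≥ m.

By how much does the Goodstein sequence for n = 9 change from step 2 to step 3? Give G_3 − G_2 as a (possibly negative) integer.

i=0: 9 = 3^2 (b=3); 3→4: 4^2 = 16; 16−1 = 15
i=1: 15 = 3·4 + 3 (b=4); 4→5: 3·5 + 3 = 18; 18−1 = 17
i=2: 17 = 3·5 + 2 (b=5); 5→6: 3·6 + 2 = 20; 20−1 = 19

2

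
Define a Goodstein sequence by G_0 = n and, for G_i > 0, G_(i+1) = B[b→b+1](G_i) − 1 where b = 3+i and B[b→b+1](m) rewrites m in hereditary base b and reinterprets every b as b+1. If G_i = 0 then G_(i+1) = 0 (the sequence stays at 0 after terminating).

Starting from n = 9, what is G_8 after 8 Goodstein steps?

26

step 0: 9 = 3^2; sub 4 for 3: 4^2; = 16; G_1 = 16−1 = 15
step 1: 15 = 3·4 + 3; sub 5 for 4: 3·5 + 3; = 18; G_2 = 18−1 = 17
step 2: 17 = 3·5 + 2; sub 6 for 5: 3·6 + 2; = 20; G_3 = 20−1 = 19
step 3: 19 = 3·6 + 1; sub 7 for 6: 3·7 + 1; = 22; G_4 = 22−1 = 21
step 4: 21 = 3·7; sub 8 for 7: 3·8; = 24; G_5 = 24−1 = 23
step 5: 23 = 2·8 + 7; sub 9 for 8: 2·9 + 7; = 25; G_6 = 25−1 = 24
step 6: 24 = 2·9 + 6; sub 10 for 9: 2·10 + 6; = 26; G_7 = 26−1 = 25
step 7: 25 = 2·10 + 5; sub 11 for 10: 2·11 + 5; = 27; G_8 = 27−1 = 26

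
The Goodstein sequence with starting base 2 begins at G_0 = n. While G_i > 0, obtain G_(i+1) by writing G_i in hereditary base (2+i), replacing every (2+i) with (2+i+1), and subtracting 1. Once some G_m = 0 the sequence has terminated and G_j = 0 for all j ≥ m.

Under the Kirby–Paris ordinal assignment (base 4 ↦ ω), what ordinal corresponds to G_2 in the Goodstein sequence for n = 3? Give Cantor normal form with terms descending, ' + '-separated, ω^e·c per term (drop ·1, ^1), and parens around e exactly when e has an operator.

G_0=3  [base 2] 2 + 1  →[2↦3]→  3 + 1 = 4  −1 ⇒ G_1=3
G_1=3  [base 3] 3  →[3↦4]→  4 = 4  −1 ⇒ G_2=3
G_2=3  [base 4] 3  →[4↦5]→  3 = 3  −1 ⇒ G_3=2

3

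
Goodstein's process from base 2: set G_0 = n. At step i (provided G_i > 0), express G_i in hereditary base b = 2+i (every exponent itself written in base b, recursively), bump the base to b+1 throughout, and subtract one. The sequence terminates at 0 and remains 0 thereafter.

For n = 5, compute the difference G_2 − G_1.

5 —HB2→ 2^2 + 1 —bump→ 3^3 + 1 = 28 —(−1)→ 27
27 —HB3→ 3^3 —bump→ 4^4 = 256 —(−1)→ 255

228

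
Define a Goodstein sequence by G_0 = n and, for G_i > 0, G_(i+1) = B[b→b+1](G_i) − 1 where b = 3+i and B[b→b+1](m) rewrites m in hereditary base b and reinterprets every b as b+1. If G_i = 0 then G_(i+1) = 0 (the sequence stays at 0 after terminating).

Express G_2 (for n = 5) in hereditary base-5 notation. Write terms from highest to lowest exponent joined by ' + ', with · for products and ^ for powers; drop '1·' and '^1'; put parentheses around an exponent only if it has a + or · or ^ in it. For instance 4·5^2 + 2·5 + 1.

5

[0] 5 ≡ 3 + 2 (base 3). Lift 4: 6. −1: 5.
[1] 5 ≡ 4 + 1 (base 4). Lift 5: 6. −1: 5.
[2] 5 ≡ 5 (base 5). Lift 6: 6. −1: 5.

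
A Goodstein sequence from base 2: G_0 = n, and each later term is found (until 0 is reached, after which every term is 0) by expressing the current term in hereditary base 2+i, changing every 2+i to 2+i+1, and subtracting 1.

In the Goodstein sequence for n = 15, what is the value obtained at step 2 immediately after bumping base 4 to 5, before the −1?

G_0=15  [base 2] 2^(2 + 1) + 2^2 + 2 + 1  →[2↦3]→  3^(3 + 1) + 3^3 + 3 + 1 = 112  −1 ⇒ G_1=111
G_1=111  [base 3] 3^(3 + 1) + 3^3 + 3  →[3↦4]→  4^(4 + 1) + 4^4 + 4 = 1284  −1 ⇒ G_2=1283
G_2=1283  [base 4] 4^(4 + 1) + 4^4 + 3  →[4↦5]→  5^(5 + 1) + 5^5 + 3 = 18753  −1 ⇒ G_3=18752

18753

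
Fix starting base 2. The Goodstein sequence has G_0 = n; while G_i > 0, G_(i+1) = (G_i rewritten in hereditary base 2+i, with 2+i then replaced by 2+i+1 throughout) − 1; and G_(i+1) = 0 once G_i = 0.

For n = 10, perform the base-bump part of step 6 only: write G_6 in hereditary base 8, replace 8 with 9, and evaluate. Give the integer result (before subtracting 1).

[0] 10 ≡ 2^(2 + 1) + 2 (base 2). Lift 3: 84. −1: 83.
[1] 83 ≡ 3^(3 + 1) + 2 (base 3). Lift 4: 1026. −1: 1025.
[2] 1025 ≡ 4^(4 + 1) + 1 (base 4). Lift 5: 15626. −1: 15625.
[3] 15625 ≡ 5^(5 + 1) (base 5). Lift 6: 279936. −1: 279935.
[4] 279935 ≡ 5·6^6 + 5·6^5 + 5·6^4 + 5·6^3 + 5·6^2 + 5·6 + 5 (base 6). Lift 7: 4215755. −1: 4215754.
[5] 4215754 ≡ 5·7^7 + 5·7^5 + 5·7^4 + 5·7^3 + 5·7^2 + 5·7 + 4 (base 7). Lift 8: 84073324. −1: 84073323.
[6] 84073323 ≡ 5·8^8 + 5·8^5 + 5·8^4 + 5·8^3 + 5·8^2 + 5·8 + 3 (base 8). Lift 9: 1937434593. −1: 1937434592.

1937434593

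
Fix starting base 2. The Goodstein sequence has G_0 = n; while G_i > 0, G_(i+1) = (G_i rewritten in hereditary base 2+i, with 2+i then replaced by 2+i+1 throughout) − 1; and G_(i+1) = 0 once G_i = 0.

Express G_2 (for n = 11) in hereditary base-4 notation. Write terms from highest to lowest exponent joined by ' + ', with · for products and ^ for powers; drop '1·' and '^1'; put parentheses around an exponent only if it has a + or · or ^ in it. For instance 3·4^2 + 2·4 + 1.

(0) 11|_2 = 2^(2 + 1) + 2 + 1 ↦ 3^(3 + 1) + 3 + 1|_3 = 85 ⇒ 84
(1) 84|_3 = 3^(3 + 1) + 3 ↦ 4^(4 + 1) + 4|_4 = 1028 ⇒ 1027
(2) 1027|_4 = 4^(4 + 1) + 3 ↦ 5^(5 + 1) + 3|_5 = 15628 ⇒ 15627

4^(4 + 1) + 3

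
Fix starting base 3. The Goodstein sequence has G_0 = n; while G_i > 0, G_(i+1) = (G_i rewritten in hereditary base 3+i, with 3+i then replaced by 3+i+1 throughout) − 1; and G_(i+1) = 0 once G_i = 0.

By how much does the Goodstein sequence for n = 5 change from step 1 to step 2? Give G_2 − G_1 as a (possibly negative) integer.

(0) 5|_3 = 3 + 2 ↦ 4 + 2|_4 = 6 ⇒ 5
(1) 5|_4 = 4 + 1 ↦ 5 + 1|_5 = 6 ⇒ 5

0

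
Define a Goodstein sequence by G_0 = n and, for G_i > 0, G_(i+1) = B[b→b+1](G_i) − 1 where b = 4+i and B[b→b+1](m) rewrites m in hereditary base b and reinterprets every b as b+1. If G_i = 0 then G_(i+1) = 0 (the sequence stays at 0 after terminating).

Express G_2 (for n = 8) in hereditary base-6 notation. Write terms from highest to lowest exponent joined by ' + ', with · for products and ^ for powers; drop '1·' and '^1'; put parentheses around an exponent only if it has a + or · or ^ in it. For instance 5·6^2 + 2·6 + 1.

G_0=8  [base 4] 2·4  →[4↦5]→  2·5 = 10  −1 ⇒ G_1=9
G_1=9  [base 5] 5 + 4  →[5↦6]→  6 + 4 = 10  −1 ⇒ G_2=9
G_2=9  [base 6] 6 + 3  →[6↦7]→  7 + 3 = 10  −1 ⇒ G_3=9

6 + 3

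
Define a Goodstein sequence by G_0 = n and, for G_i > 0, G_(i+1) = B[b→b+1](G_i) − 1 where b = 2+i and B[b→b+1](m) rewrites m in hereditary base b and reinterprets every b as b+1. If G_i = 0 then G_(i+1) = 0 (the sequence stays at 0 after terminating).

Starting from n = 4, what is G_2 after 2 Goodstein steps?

step 0: 4 = 2^2; sub 3 for 2: 3^3; = 27; G_1 = 27−1 = 26
step 1: 26 = 2·3^2 + 2·3 + 2; sub 4 for 3: 2·4^2 + 2·4 + 2; = 42; G_2 = 42−1 = 41

41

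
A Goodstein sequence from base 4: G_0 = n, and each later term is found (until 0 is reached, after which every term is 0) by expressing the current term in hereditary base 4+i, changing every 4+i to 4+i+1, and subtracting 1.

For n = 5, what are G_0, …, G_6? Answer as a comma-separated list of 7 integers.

5, 5, 5, 4, 3, 2, 1

5 —HB4→ 4 + 1 —bump→ 5 + 1 = 6 —(−1)→ 5
5 —HB5→ 5 —bump→ 6 = 6 —(−1)→ 5
5 —HB6→ 5 —bump→ 5 = 5 —(−1)→ 4
4 —HB7→ 4 —bump→ 4 = 4 —(−1)→ 3
3 —HB8→ 3 —bump→ 3 = 3 —(−1)→ 2
2 —HB9→ 2 —bump→ 2 = 2 —(−1)→ 1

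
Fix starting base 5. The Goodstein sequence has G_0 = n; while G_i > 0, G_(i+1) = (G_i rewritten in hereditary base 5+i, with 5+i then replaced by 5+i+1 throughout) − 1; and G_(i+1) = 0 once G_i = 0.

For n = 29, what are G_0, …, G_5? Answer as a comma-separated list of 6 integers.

29, 39, 51, 65, 81, 99

[0] 29 ≡ 5^2 + 4 (base 5). Lift 6: 40. −1: 39.
[1] 39 ≡ 6^2 + 3 (base 6). Lift 7: 52. −1: 51.
[2] 51 ≡ 7^2 + 2 (base 7). Lift 8: 66. −1: 65.
[3] 65 ≡ 8^2 + 1 (base 8). Lift 9: 82. −1: 81.
[4] 81 ≡ 9^2 (base 9). Lift 10: 100. −1: 99.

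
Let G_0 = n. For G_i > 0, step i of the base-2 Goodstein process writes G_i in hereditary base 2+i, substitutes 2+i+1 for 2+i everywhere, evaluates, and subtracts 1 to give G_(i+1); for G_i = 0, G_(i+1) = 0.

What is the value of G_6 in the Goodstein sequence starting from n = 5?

1751

base 2: 5 = 2^2 + 1; at 3: 3^3 + 1 = 28; next = 27
base 3: 27 = 3^3; at 4: 4^4 = 256; next = 255
base 4: 255 = 3·4^3 + 3·4^2 + 3·4 + 3; at 5: 3·5^3 + 3·5^2 + 3·5 + 3 = 468; next = 467
base 5: 467 = 3·5^3 + 3·5^2 + 3·5 + 2; at 6: 3·6^3 + 3·6^2 + 3·6 + 2 = 776; next = 775
base 6: 775 = 3·6^3 + 3·6^2 + 3·6 + 1; at 7: 3·7^3 + 3·7^2 + 3·7 + 1 = 1198; next = 1197
base 7: 1197 = 3·7^3 + 3·7^2 + 3·7; at 8: 3·8^3 + 3·8^2 + 3·8 = 1752; next = 1751
base 8: 1751 = 3·8^3 + 3·8^2 + 2·8 + 7; at 9: 3·9^3 + 3·9^2 + 2·9 + 7 = 2455; next = 2454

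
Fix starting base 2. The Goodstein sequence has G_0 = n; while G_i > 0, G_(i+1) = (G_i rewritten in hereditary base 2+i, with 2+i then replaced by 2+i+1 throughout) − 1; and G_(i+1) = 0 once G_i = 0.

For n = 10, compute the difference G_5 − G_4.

3935819

G_0=10  [base 2] 2^(2 + 1) + 2  →[2↦3]→  3^(3 + 1) + 3 = 84  −1 ⇒ G_1=83
G_1=83  [base 3] 3^(3 + 1) + 2  →[3↦4]→  4^(4 + 1) + 2 = 1026  −1 ⇒ G_2=1025
G_2=1025  [base 4] 4^(4 + 1) + 1  →[4↦5]→  5^(5 + 1) + 1 = 15626  −1 ⇒ G_3=15625
G_3=15625  [base 5] 5^(5 + 1)  →[5↦6]→  6^(6 + 1) = 279936  −1 ⇒ G_4=279935
G_4=279935  [base 6] 5·6^6 + 5·6^5 + 5·6^4 + 5·6^3 + 5·6^2 + 5·6 + 5  →[6↦7]→  5·7^7 + 5·7^5 + 5·7^4 + 5·7^3 + 5·7^2 + 5·7 + 5 = 4215755  −1 ⇒ G_5=4215754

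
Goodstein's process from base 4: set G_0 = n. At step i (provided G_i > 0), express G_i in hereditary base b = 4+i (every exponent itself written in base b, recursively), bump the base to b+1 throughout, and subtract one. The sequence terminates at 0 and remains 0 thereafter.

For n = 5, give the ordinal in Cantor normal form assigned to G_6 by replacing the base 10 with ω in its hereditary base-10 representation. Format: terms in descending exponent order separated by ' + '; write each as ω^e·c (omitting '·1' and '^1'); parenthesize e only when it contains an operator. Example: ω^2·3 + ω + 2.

G_0=5  [base 4] 4 + 1  →[4↦5]→  5 + 1 = 6  −1 ⇒ G_1=5
G_1=5  [base 5] 5  →[5↦6]→  6 = 6  −1 ⇒ G_2=5
G_2=5  [base 6] 5  →[6↦7]→  5 = 5  −1 ⇒ G_3=4
G_3=4  [base 7] 4  →[7↦8]→  4 = 4  −1 ⇒ G_4=3
G_4=3  [base 8] 3  →[8↦9]→  3 = 3  −1 ⇒ G_5=2
G_5=2  [base 9] 2  →[9↦10]→  2 = 2  −1 ⇒ G_6=1
G_6=1  [base 10] 1  →[10↦11]→  1 = 1  −1 ⇒ G_7=0

1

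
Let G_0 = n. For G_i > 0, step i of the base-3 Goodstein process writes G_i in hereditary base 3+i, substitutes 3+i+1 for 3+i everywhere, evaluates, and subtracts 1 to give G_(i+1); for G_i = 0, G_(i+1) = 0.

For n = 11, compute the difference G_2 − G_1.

base 3: 11 = 3^2 + 2; at 4: 4^2 + 2 = 18; next = 17
base 4: 17 = 4^2 + 1; at 5: 5^2 + 1 = 26; next = 25

8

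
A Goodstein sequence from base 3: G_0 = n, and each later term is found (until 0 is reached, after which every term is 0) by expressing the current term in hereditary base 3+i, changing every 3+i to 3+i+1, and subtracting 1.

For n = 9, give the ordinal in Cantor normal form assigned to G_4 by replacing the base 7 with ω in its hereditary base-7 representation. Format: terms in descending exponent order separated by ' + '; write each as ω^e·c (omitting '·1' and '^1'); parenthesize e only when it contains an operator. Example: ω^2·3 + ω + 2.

[0] 9 ≡ 3^2 (base 3). Lift 4: 16. −1: 15.
[1] 15 ≡ 3·4 + 3 (base 4). Lift 5: 18. −1: 17.
[2] 17 ≡ 3·5 + 2 (base 5). Lift 6: 20. −1: 19.
[3] 19 ≡ 3·6 + 1 (base 6). Lift 7: 22. −1: 21.

ω·3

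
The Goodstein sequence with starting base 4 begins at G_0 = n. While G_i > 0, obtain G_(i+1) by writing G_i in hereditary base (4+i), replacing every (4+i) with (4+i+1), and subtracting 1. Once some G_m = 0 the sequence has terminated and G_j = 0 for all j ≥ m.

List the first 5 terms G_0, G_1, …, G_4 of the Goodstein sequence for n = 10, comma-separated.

10, 11, 12, 13, 13

step 0: 10 = 2·4 + 2; sub 5 for 4: 2·5 + 2; = 12; G_1 = 12−1 = 11
step 1: 11 = 2·5 + 1; sub 6 for 5: 2·6 + 1; = 13; G_2 = 13−1 = 12
step 2: 12 = 2·6; sub 7 for 6: 2·7; = 14; G_3 = 14−1 = 13
step 3: 13 = 7 + 6; sub 8 for 7: 8 + 6; = 14; G_4 = 14−1 = 13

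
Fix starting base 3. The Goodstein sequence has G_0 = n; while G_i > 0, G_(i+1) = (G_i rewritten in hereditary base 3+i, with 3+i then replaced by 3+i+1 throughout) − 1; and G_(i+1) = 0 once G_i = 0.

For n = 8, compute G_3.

11

(0) 8|_3 = 2·3 + 2 ↦ 2·4 + 2|_4 = 10 ⇒ 9
(1) 9|_4 = 2·4 + 1 ↦ 2·5 + 1|_5 = 11 ⇒ 10
(2) 10|_5 = 2·5 ↦ 2·6|_6 = 12 ⇒ 11
(3) 11|_6 = 6 + 5 ↦ 7 + 5|_7 = 12 ⇒ 11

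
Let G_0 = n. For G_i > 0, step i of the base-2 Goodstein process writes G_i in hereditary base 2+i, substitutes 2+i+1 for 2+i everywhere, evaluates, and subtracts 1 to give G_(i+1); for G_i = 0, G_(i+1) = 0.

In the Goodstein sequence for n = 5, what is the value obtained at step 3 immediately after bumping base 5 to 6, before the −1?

step 0: 5 = 2^2 + 1; sub 3 for 2: 3^3 + 1; = 28; G_1 = 28−1 = 27
step 1: 27 = 3^3; sub 4 for 3: 4^4; = 256; G_2 = 256−1 = 255
step 2: 255 = 3·4^3 + 3·4^2 + 3·4 + 3; sub 5 for 4: 3·5^3 + 3·5^2 + 3·5 + 3; = 468; G_3 = 468−1 = 467
step 3: 467 = 3·5^3 + 3·5^2 + 3·5 + 2; sub 6 for 5: 3·6^3 + 3·6^2 + 3·6 + 2; = 776; G_4 = 776−1 = 775

776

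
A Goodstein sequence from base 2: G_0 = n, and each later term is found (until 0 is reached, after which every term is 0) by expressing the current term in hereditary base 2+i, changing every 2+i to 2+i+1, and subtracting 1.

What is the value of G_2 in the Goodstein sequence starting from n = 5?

255

G_0 = 5. HB_2(5) = 2^2 + 1. Bump = 28. G_1 = 27.
G_1 = 27. HB_3(27) = 3^3. Bump = 256. G_2 = 255.
G_2 = 255. HB_4(255) = 3·4^3 + 3·4^2 + 3·4 + 3. Bump = 468. G_3 = 467.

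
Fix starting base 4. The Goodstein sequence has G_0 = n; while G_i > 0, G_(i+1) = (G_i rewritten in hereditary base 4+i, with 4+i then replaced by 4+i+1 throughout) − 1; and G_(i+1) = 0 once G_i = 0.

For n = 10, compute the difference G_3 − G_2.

[0] 10 ≡ 2·4 + 2 (base 4). Lift 5: 12. −1: 11.
[1] 11 ≡ 2·5 + 1 (base 5). Lift 6: 13. −1: 12.
[2] 12 ≡ 2·6 (base 6). Lift 7: 14. −1: 13.

1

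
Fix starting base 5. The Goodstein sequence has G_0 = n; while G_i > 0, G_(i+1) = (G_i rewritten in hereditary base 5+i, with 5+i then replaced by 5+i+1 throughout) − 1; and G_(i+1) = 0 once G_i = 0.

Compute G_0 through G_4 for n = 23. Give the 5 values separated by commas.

step 0: 23 = 4·5 + 3; sub 6 for 5: 4·6 + 3; = 27; G_1 = 27−1 = 26
step 1: 26 = 4·6 + 2; sub 7 for 6: 4·7 + 2; = 30; G_2 = 30−1 = 29
step 2: 29 = 4·7 + 1; sub 8 for 7: 4·8 + 1; = 33; G_3 = 33−1 = 32
step 3: 32 = 4·8; sub 9 for 8: 4·9; = 36; G_4 = 36−1 = 35

23, 26, 29, 32, 35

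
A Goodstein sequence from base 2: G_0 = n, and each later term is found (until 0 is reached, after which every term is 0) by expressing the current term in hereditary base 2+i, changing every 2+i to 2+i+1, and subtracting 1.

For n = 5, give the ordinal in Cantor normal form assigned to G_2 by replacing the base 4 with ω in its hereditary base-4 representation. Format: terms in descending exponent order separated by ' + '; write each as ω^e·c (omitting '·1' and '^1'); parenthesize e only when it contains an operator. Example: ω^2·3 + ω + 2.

step 0: 5 = 2^2 + 1; sub 3 for 2: 3^3 + 1; = 28; G_1 = 28−1 = 27
step 1: 27 = 3^3; sub 4 for 3: 4^4; = 256; G_2 = 256−1 = 255

ω^3·3 + ω^2·3 + ω·3 + 3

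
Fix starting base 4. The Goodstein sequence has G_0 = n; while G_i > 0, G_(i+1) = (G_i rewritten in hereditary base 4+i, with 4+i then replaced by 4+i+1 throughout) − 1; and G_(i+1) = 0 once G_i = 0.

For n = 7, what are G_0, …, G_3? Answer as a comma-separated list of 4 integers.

7, 7, 7, 7

base 4: 7 = 4 + 3; at 5: 5 + 3 = 8; next = 7
base 5: 7 = 5 + 2; at 6: 6 + 2 = 8; next = 7
base 6: 7 = 6 + 1; at 7: 7 + 1 = 8; next = 7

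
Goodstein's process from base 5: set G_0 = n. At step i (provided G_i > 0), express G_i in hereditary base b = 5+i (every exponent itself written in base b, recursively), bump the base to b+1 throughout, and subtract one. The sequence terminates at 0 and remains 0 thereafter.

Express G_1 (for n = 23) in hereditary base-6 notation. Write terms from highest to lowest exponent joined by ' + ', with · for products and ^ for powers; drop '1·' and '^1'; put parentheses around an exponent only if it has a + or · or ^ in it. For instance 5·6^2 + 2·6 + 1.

4·6 + 2

23 —HB5→ 4·5 + 3 —bump→ 4·6 + 3 = 27 —(−1)→ 26
26 —HB6→ 4·6 + 2 —bump→ 4·7 + 2 = 30 —(−1)→ 29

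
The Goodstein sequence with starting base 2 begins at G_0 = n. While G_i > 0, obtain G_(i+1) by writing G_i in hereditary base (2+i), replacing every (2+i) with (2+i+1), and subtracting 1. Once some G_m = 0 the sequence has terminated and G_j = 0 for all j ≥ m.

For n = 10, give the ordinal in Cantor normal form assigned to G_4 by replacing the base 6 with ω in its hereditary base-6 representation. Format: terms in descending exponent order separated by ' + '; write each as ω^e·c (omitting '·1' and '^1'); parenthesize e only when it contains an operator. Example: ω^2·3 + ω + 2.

ω^ω·5 + ω^5·5 + ω^4·5 + ω^3·5 + ω^2·5 + ω·5 + 5

G_0=10  [base 2] 2^(2 + 1) + 2  →[2↦3]→  3^(3 + 1) + 3 = 84  −1 ⇒ G_1=83
G_1=83  [base 3] 3^(3 + 1) + 2  →[3↦4]→  4^(4 + 1) + 2 = 1026  −1 ⇒ G_2=1025
G_2=1025  [base 4] 4^(4 + 1) + 1  →[4↦5]→  5^(5 + 1) + 1 = 15626  −1 ⇒ G_3=15625
G_3=15625  [base 5] 5^(5 + 1)  →[5↦6]→  6^(6 + 1) = 279936  −1 ⇒ G_4=279935
G_4=279935  [base 6] 5·6^6 + 5·6^5 + 5·6^4 + 5·6^3 + 5·6^2 + 5·6 + 5  →[6↦7]→  5·7^7 + 5·7^5 + 5·7^4 + 5·7^3 + 5·7^2 + 5·7 + 5 = 4215755  −1 ⇒ G_5=4215754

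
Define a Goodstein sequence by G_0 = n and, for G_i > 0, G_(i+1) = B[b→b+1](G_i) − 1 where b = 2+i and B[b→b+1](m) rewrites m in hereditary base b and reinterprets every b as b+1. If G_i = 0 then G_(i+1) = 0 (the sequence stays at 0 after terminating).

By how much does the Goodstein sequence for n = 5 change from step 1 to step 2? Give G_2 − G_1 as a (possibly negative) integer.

228

G_0=5  [base 2] 2^2 + 1  →[2↦3]→  3^3 + 1 = 28  −1 ⇒ G_1=27
G_1=27  [base 3] 3^3  →[3↦4]→  4^4 = 256  −1 ⇒ G_2=255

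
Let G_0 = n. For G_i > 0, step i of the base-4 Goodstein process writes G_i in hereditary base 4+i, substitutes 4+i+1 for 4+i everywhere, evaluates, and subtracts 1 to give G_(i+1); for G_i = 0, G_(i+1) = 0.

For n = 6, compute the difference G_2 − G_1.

i=0: 6 = 4 + 2 (b=4); 4→5: 5 + 2 = 7; 7−1 = 6
i=1: 6 = 5 + 1 (b=5); 5→6: 6 + 1 = 7; 7−1 = 6

0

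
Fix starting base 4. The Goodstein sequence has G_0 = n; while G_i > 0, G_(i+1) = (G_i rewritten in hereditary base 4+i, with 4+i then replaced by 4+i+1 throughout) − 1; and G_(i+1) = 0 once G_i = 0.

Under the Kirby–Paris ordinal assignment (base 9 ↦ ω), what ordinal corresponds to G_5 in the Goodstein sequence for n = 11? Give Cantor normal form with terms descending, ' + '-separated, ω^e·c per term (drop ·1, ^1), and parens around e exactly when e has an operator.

G_0=11  [base 4] 2·4 + 3  →[4↦5]→  2·5 + 3 = 13  −1 ⇒ G_1=12
G_1=12  [base 5] 2·5 + 2  →[5↦6]→  2·6 + 2 = 14  −1 ⇒ G_2=13
G_2=13  [base 6] 2·6 + 1  →[6↦7]→  2·7 + 1 = 15  −1 ⇒ G_3=14
G_3=14  [base 7] 2·7  →[7↦8]→  2·8 = 16  −1 ⇒ G_4=15
G_4=15  [base 8] 8 + 7  →[8↦9]→  9 + 7 = 16  −1 ⇒ G_5=15
G_5=15  [base 9] 9 + 6  →[9↦10]→  10 + 6 = 16  −1 ⇒ G_6=15

ω + 6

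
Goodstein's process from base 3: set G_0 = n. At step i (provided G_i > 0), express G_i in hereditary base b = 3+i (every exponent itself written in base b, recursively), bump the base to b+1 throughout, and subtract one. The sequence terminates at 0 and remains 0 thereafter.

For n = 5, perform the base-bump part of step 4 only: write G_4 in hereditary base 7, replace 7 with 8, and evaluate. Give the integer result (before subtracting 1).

G_0=5  [base 3] 3 + 2  →[3↦4]→  4 + 2 = 6  −1 ⇒ G_1=5
G_1=5  [base 4] 4 + 1  →[4↦5]→  5 + 1 = 6  −1 ⇒ G_2=5
G_2=5  [base 5] 5  →[5↦6]→  6 = 6  −1 ⇒ G_3=5
G_3=5  [base 6] 5  →[6↦7]→  5 = 5  −1 ⇒ G_4=4
G_4=4  [base 7] 4  →[7↦8]→  4 = 4  −1 ⇒ G_5=3

4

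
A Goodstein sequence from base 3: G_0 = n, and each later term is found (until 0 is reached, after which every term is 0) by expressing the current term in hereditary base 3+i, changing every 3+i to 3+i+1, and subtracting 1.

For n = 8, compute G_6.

[0] 8 ≡ 2·3 + 2 (base 3). Lift 4: 10. −1: 9.
[1] 9 ≡ 2·4 + 1 (base 4). Lift 5: 11. −1: 10.
[2] 10 ≡ 2·5 (base 5). Lift 6: 12. −1: 11.
[3] 11 ≡ 6 + 5 (base 6). Lift 7: 12. −1: 11.
[4] 11 ≡ 7 + 4 (base 7). Lift 8: 12. −1: 11.
[5] 11 ≡ 8 + 3 (base 8). Lift 9: 12. −1: 11.
[6] 11 ≡ 9 + 2 (base 9). Lift 10: 12. −1: 11.

11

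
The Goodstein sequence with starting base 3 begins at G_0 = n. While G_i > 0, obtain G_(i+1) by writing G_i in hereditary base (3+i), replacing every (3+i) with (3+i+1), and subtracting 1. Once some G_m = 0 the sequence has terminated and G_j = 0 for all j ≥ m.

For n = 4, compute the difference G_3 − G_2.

G_0 = 4. HB_3(4) = 3 + 1. Bump = 5. G_1 = 4.
G_1 = 4. HB_4(4) = 4. Bump = 5. G_2 = 4.
G_2 = 4. HB_5(4) = 4. Bump = 4. G_3 = 3.

-1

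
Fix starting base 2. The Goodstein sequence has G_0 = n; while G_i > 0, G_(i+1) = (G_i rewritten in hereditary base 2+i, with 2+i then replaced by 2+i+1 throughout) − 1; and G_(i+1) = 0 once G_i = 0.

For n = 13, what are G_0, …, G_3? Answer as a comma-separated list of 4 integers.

G_0=13  [base 2] 2^(2 + 1) + 2^2 + 1  →[2↦3]→  3^(3 + 1) + 3^3 + 1 = 109  −1 ⇒ G_1=108
G_1=108  [base 3] 3^(3 + 1) + 3^3  →[3↦4]→  4^(4 + 1) + 4^4 = 1280  −1 ⇒ G_2=1279
G_2=1279  [base 4] 4^(4 + 1) + 3·4^3 + 3·4^2 + 3·4 + 3  →[4↦5]→  5^(5 + 1) + 3·5^3 + 3·5^2 + 3·5 + 3 = 16093  −1 ⇒ G_3=16092

13, 108, 1279, 16092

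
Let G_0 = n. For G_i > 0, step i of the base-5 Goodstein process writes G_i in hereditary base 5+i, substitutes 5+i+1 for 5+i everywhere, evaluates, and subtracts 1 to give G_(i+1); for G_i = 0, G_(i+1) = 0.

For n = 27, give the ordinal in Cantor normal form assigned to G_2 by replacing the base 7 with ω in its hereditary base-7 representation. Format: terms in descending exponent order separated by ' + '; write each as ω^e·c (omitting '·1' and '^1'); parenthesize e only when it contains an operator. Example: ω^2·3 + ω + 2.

G_0 = 27. HB_5(27) = 5^2 + 2. Bump = 38. G_1 = 37.
G_1 = 37. HB_6(37) = 6^2 + 1. Bump = 50. G_2 = 49.
G_2 = 49. HB_7(49) = 7^2. Bump = 64. G_3 = 63.

ω^2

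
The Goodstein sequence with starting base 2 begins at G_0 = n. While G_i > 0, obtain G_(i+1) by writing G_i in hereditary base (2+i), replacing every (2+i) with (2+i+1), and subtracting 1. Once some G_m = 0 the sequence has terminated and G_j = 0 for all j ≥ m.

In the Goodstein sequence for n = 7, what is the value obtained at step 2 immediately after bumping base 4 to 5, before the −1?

3128

(0) 7|_2 = 2^2 + 2 + 1 ↦ 3^3 + 3 + 1|_3 = 31 ⇒ 30
(1) 30|_3 = 3^3 + 3 ↦ 4^4 + 4|_4 = 260 ⇒ 259
(2) 259|_4 = 4^4 + 3 ↦ 5^5 + 3|_5 = 3128 ⇒ 3127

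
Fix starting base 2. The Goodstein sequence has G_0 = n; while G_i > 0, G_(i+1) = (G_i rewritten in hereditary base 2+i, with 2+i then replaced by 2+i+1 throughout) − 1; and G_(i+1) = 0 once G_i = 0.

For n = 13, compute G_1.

108

G_0=13  [base 2] 2^(2 + 1) + 2^2 + 1  →[2↦3]→  3^(3 + 1) + 3^3 + 1 = 109  −1 ⇒ G_1=108
G_1=108  [base 3] 3^(3 + 1) + 3^3  →[3↦4]→  4^(4 + 1) + 4^4 = 1280  −1 ⇒ G_2=1279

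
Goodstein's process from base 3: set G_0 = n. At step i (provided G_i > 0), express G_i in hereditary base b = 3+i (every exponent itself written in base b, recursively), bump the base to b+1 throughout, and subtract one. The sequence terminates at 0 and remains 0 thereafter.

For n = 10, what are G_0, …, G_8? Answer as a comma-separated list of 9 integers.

G_0=10  [base 3] 3^2 + 1  →[3↦4]→  4^2 + 1 = 17  −1 ⇒ G_1=16
G_1=16  [base 4] 4^2  →[4↦5]→  5^2 = 25  −1 ⇒ G_2=24
G_2=24  [base 5] 4·5 + 4  →[5↦6]→  4·6 + 4 = 28  −1 ⇒ G_3=27
G_3=27  [base 6] 4·6 + 3  →[6↦7]→  4·7 + 3 = 31  −1 ⇒ G_4=30
G_4=30  [base 7] 4·7 + 2  →[7↦8]→  4·8 + 2 = 34  −1 ⇒ G_5=33
G_5=33  [base 8] 4·8 + 1  →[8↦9]→  4·9 + 1 = 37  −1 ⇒ G_6=36
G_6=36  [base 9] 4·9  →[9↦10]→  4·10 = 40  −1 ⇒ G_7=39
G_7=39  [base 10] 3·10 + 9  →[10↦11]→  3·11 + 9 = 42  −1 ⇒ G_8=41

10, 16, 24, 27, 30, 33, 36, 39, 41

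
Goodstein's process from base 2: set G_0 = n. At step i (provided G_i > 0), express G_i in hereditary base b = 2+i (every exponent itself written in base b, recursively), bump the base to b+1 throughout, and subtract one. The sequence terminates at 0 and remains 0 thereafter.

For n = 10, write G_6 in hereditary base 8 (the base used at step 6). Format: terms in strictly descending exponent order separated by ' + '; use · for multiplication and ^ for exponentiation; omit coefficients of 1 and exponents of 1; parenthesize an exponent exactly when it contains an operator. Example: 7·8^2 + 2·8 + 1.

G_0 = 10. HB_2(10) = 2^(2 + 1) + 2. Bump = 84. G_1 = 83.
G_1 = 83. HB_3(83) = 3^(3 + 1) + 2. Bump = 1026. G_2 = 1025.
G_2 = 1025. HB_4(1025) = 4^(4 + 1) + 1. Bump = 15626. G_3 = 15625.
G_3 = 15625. HB_5(15625) = 5^(5 + 1). Bump = 279936. G_4 = 279935.
G_4 = 279935. HB_6(279935) = 5·6^6 + 5·6^5 + 5·6^4 + 5·6^3 + 5·6^2 + 5·6 + 5. Bump = 4215755. G_5 = 4215754.
G_5 = 4215754. HB_7(4215754) = 5·7^7 + 5·7^5 + 5·7^4 + 5·7^3 + 5·7^2 + 5·7 + 4. Bump = 84073324. G_6 = 84073323.
G_6 = 84073323. HB_8(84073323) = 5·8^8 + 5·8^5 + 5·8^4 + 5·8^3 + 5·8^2 + 5·8 + 3. Bump = 1937434593. G_7 = 1937434592.

5·8^8 + 5·8^5 + 5·8^4 + 5·8^3 + 5·8^2 + 5·8 + 3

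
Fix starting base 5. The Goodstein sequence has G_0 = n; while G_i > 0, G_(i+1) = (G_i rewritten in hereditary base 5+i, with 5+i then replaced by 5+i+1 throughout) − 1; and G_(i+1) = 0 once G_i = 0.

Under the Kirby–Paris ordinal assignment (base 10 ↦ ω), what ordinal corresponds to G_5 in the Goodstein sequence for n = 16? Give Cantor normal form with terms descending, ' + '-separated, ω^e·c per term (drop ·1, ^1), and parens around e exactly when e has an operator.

[0] 16 ≡ 3·5 + 1 (base 5). Lift 6: 19. −1: 18.
[1] 18 ≡ 3·6 (base 6). Lift 7: 21. −1: 20.
[2] 20 ≡ 2·7 + 6 (base 7). Lift 8: 22. −1: 21.
[3] 21 ≡ 2·8 + 5 (base 8). Lift 9: 23. −1: 22.
[4] 22 ≡ 2·9 + 4 (base 9). Lift 10: 24. −1: 23.
[5] 23 ≡ 2·10 + 3 (base 10). Lift 11: 25. −1: 24.

ω·2 + 3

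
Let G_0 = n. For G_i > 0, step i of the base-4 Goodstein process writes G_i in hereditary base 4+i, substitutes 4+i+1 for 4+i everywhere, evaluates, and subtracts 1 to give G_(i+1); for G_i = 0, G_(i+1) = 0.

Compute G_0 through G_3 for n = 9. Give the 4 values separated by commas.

step 0: 9 = 2·4 + 1; sub 5 for 4: 2·5 + 1; = 11; G_1 = 11−1 = 10
step 1: 10 = 2·5; sub 6 for 5: 2·6; = 12; G_2 = 12−1 = 11
step 2: 11 = 6 + 5; sub 7 for 6: 7 + 5; = 12; G_3 = 12−1 = 11

9, 10, 11, 11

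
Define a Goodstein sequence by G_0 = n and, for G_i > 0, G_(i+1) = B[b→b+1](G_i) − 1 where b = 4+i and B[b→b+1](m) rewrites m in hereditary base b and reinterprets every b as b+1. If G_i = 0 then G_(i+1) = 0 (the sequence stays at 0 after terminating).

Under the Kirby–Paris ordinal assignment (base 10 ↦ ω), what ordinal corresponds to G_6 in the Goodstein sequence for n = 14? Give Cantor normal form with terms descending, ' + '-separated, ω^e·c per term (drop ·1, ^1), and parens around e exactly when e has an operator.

i=0: 14 = 3·4 + 2 (b=4); 4→5: 3·5 + 2 = 17; 17−1 = 16
i=1: 16 = 3·5 + 1 (b=5); 5→6: 3·6 + 1 = 19; 19−1 = 18
i=2: 18 = 3·6 (b=6); 6→7: 3·7 = 21; 21−1 = 20
i=3: 20 = 2·7 + 6 (b=7); 7→8: 2·8 + 6 = 22; 22−1 = 21
i=4: 21 = 2·8 + 5 (b=8); 8→9: 2·9 + 5 = 23; 23−1 = 22
i=5: 22 = 2·9 + 4 (b=9); 9→10: 2·10 + 4 = 24; 24−1 = 23
i=6: 23 = 2·10 + 3 (b=10); 10→11: 2·11 + 3 = 25; 25−1 = 24

ω·2 + 3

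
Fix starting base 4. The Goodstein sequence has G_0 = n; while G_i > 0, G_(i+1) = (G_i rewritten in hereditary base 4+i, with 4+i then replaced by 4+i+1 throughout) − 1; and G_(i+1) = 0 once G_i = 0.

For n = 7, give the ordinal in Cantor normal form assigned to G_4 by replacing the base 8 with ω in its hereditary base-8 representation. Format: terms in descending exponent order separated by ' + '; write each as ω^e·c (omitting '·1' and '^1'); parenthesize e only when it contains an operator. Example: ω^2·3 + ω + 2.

7

i=0: 7 = 4 + 3 (b=4); 4→5: 5 + 3 = 8; 8−1 = 7
i=1: 7 = 5 + 2 (b=5); 5→6: 6 + 2 = 8; 8−1 = 7
i=2: 7 = 6 + 1 (b=6); 6→7: 7 + 1 = 8; 8−1 = 7
i=3: 7 = 7 (b=7); 7→8: 8 = 8; 8−1 = 7
i=4: 7 = 7 (b=8); 8→9: 7 = 7; 7−1 = 6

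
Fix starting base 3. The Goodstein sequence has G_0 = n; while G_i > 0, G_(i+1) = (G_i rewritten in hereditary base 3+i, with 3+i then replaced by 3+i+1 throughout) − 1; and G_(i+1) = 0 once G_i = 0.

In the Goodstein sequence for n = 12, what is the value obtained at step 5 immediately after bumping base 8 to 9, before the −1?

70

base 3: 12 = 3^2 + 3; at 4: 4^2 + 4 = 20; next = 19
base 4: 19 = 4^2 + 3; at 5: 5^2 + 3 = 28; next = 27
base 5: 27 = 5^2 + 2; at 6: 6^2 + 2 = 38; next = 37
base 6: 37 = 6^2 + 1; at 7: 7^2 + 1 = 50; next = 49
base 7: 49 = 7^2; at 8: 8^2 = 64; next = 63
base 8: 63 = 7·8 + 7; at 9: 7·9 + 7 = 70; next = 69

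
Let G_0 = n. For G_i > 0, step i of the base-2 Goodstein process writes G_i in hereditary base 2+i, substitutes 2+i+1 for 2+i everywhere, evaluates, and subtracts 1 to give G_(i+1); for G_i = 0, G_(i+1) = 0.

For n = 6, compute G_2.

257

step 0: 6 = 2^2 + 2; sub 3 for 2: 3^3 + 3; = 30; G_1 = 30−1 = 29
step 1: 29 = 3^3 + 2; sub 4 for 3: 4^4 + 2; = 258; G_2 = 258−1 = 257
step 2: 257 = 4^4 + 1; sub 5 for 4: 5^5 + 1; = 3126; G_3 = 3126−1 = 3125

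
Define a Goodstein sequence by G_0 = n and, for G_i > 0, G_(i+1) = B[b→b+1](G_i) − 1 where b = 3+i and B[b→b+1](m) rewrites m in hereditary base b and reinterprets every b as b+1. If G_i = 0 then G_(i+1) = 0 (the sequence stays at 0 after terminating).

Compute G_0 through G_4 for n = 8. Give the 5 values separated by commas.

G_0=8  [base 3] 2·3 + 2  →[3↦4]→  2·4 + 2 = 10  −1 ⇒ G_1=9
G_1=9  [base 4] 2·4 + 1  →[4↦5]→  2·5 + 1 = 11  −1 ⇒ G_2=10
G_2=10  [base 5] 2·5  →[5↦6]→  2·6 = 12  −1 ⇒ G_3=11
G_3=11  [base 6] 6 + 5  →[6↦7]→  7 + 5 = 12  −1 ⇒ G_4=11

8, 9, 10, 11, 11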